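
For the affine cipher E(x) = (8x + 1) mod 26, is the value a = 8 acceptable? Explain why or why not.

Step 1: Compute gcd(8, 26).
Step 2: gcd(8, 26) = 2.
Since gcd = 2 != 1, 8 shares a common factor with 26, so it cannot be used.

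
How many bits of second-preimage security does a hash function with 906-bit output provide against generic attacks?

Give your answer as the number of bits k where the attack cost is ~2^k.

Step 1: The hash has a 906-bit output.
Step 2: Second-preimage resistance means: given a specific input x, it should be infeasible to find a different y with h(y) = h(x).
With a 906-bit output, a generic search for a second preimage costs about 2^906 evaluations (each trial matches the fixed target with probability 2^-906).
Step 3: Security level = 906 bits.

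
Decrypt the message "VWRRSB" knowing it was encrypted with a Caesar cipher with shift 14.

Step 1: Reverse the shift by subtracting 14 from each letter position.
  V (position 21) -> position (21-14) mod 26 = 7 -> H
  W (position 22) -> position (22-14) mod 26 = 8 -> I
  R (position 17) -> position (17-14) mod 26 = 3 -> D
  R (position 17) -> position (17-14) mod 26 = 3 -> D
  S (position 18) -> position (18-14) mod 26 = 4 -> E
  B (position 1) -> position (1-14) mod 26 = 13 -> N
Decrypted message: HIDDEN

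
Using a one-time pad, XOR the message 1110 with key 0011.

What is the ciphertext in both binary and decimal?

Step 1: Write out the XOR operation bit by bit:
  Message: 1110
  Key:     0011
  XOR:     1101
Step 2: Convert to decimal: 1101 = 13.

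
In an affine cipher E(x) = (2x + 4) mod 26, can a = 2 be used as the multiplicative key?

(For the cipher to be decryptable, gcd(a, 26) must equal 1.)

Step 1: Compute gcd(2, 26).
Step 2: gcd(2, 26) = 2.
Since gcd = 2 != 1, 2 shares a common factor with 26, so it cannot be used.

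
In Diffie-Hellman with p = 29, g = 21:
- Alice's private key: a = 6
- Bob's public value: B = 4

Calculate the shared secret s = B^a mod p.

Step 1: s = B^a mod p = 4^6 mod 29.
  4^1 mod 29 = 4
  4^2 mod 29 = (4 * 4) mod 29 = 16
  4^3 mod 29 = (16 * 4) mod 29 = 6
  4^4 mod 29 = (6 * 4) mod 29 = 24
  4^5 mod 29 = (24 * 4) mod 29 = 9
  4^6 mod 29 = (9 * 4) mod 29 = 7
Result: shared secret = 7.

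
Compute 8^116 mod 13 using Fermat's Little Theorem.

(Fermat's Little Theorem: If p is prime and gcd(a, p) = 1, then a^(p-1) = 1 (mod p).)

Step 1: Since 13 is prime, by Fermat's Little Theorem: 8^12 = 1 (mod 13).
Step 2: Reduce exponent: 116 mod 12 = 8.
Step 3: So 8^116 = 8^8 (mod 13).
Step 4: 8^8 mod 13 = 1.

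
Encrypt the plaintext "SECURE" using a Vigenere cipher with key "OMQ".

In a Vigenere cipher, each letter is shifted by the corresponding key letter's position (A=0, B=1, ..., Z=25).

Step 1: Repeat key to match plaintext length:
  Plaintext: SECURE
  Key:       OMQOMQ
Step 2: Encrypt each letter:
  S(18) + O(14) = (18+14) mod 26 = 6 = G
  E(4) + M(12) = (4+12) mod 26 = 16 = Q
  C(2) + Q(16) = (2+16) mod 26 = 18 = S
  U(20) + O(14) = (20+14) mod 26 = 8 = I
  R(17) + M(12) = (17+12) mod 26 = 3 = D
  E(4) + Q(16) = (4+16) mod 26 = 20 = U
Ciphertext: GQSIDU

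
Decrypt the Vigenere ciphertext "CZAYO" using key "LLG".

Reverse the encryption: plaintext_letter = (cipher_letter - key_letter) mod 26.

Step 1: Extend key: LLGLL
Step 2: Decrypt each letter (c - k) mod 26:
  C(2) - L(11) = (2-11) mod 26 = 17 = R
  Z(25) - L(11) = (25-11) mod 26 = 14 = O
  A(0) - G(6) = (0-6) mod 26 = 20 = U
  Y(24) - L(11) = (24-11) mod 26 = 13 = N
  O(14) - L(11) = (14-11) mod 26 = 3 = D
Plaintext: ROUND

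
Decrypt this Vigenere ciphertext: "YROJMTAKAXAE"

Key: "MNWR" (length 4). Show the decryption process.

Step 1: Key 'MNWR' has length 4. Extended key: MNWRMNWRMNWR
Step 2: Decrypt each position:
  Y(24) - M(12) = 12 = M
  R(17) - N(13) = 4 = E
  O(14) - W(22) = 18 = S
  J(9) - R(17) = 18 = S
  M(12) - M(12) = 0 = A
  T(19) - N(13) = 6 = G
  A(0) - W(22) = 4 = E
  K(10) - R(17) = 19 = T
  A(0) - M(12) = 14 = O
  X(23) - N(13) = 10 = K
  A(0) - W(22) = 4 = E
  E(4) - R(17) = 13 = N
Plaintext: MESSAGETOKEN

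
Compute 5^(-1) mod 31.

Step 1: We need x such that 5 * x = 1 (mod 31).
Step 2: Using the extended Euclidean algorithm or trial:
  5 * 25 = 125 = 4 * 31 + 1.
Step 3: Since 125 mod 31 = 1, the inverse is x = 25.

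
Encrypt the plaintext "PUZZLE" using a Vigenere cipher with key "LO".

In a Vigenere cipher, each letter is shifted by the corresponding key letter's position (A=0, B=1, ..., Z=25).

Step 1: Repeat key to match plaintext length:
  Plaintext: PUZZLE
  Key:       LOLOLO
Step 2: Encrypt each letter:
  P(15) + L(11) = (15+11) mod 26 = 0 = A
  U(20) + O(14) = (20+14) mod 26 = 8 = I
  Z(25) + L(11) = (25+11) mod 26 = 10 = K
  Z(25) + O(14) = (25+14) mod 26 = 13 = N
  L(11) + L(11) = (11+11) mod 26 = 22 = W
  E(4) + O(14) = (4+14) mod 26 = 18 = S
Ciphertext: AIKNWS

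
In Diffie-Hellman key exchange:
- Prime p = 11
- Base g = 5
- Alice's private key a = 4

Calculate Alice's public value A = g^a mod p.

Step 1: A = g^a mod p = 5^4 mod 11.
  5^1 mod 11 = 5
  5^2 mod 11 = (5 * 5) mod 11 = 3
  5^3 mod 11 = (3 * 5) mod 11 = 4
  5^4 mod 11 = (4 * 5) mod 11 = 9
Result: A = 9.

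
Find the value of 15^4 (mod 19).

Step 1: Compute 15^4 mod 19 step by step, reducing modulo 19 at each step.
  15^1 mod 19 = 15
  15^2 mod 19 = (15 * 15) mod 19 = 16
  15^3 mod 19 = (16 * 15) mod 19 = 12
  15^4 mod 19 = (12 * 15) mod 19 = 9
Step 2: Result = 9.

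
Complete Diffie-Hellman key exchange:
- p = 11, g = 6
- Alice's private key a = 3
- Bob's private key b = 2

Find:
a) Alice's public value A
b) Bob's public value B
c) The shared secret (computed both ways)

Step 1: A = g^a mod p = 6^3 mod 11 = 7.
Step 2: B = g^b mod p = 6^2 mod 11 = 3.
Step 3: Alice computes s = B^a mod p = 3^3 mod 11 = 5.
Step 4: Bob computes s = A^b mod p = 7^2 mod 11 = 5.
Both sides agree: shared secret = 5.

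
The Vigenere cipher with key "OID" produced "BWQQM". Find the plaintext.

Step 1: Extend key: OIDOI
Step 2: Decrypt each letter (c - k) mod 26:
  B(1) - O(14) = (1-14) mod 26 = 13 = N
  W(22) - I(8) = (22-8) mod 26 = 14 = O
  Q(16) - D(3) = (16-3) mod 26 = 13 = N
  Q(16) - O(14) = (16-14) mod 26 = 2 = C
  M(12) - I(8) = (12-8) mod 26 = 4 = E
Plaintext: NONCE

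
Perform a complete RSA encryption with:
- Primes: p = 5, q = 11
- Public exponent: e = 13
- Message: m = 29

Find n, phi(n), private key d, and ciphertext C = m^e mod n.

Step 1: n = 5 * 11 = 55.
Step 2: phi(n) = (5-1)(11-1) = 4 * 10 = 40.
Step 3: Find d = 13^(-1) mod 40 = 37.
  Verify: 13 * 37 = 481 = 1 (mod 40).
Step 4: C = 29^13 mod 55 = 24.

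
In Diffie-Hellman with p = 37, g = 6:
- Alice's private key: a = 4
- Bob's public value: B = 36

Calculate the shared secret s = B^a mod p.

Step 1: s = B^a mod p = 36^4 mod 37.
  36^1 mod 37 = 36
  36^2 mod 37 = (36 * 36) mod 37 = 1
  36^3 mod 37 = (1 * 36) mod 37 = 36
  36^4 mod 37 = (36 * 36) mod 37 = 1
Result: shared secret = 1.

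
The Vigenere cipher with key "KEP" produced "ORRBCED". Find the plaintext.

Step 1: Extend key: KEPKEPK
Step 2: Decrypt each letter (c - k) mod 26:
  O(14) - K(10) = (14-10) mod 26 = 4 = E
  R(17) - E(4) = (17-4) mod 26 = 13 = N
  R(17) - P(15) = (17-15) mod 26 = 2 = C
  B(1) - K(10) = (1-10) mod 26 = 17 = R
  C(2) - E(4) = (2-4) mod 26 = 24 = Y
  E(4) - P(15) = (4-15) mod 26 = 15 = P
  D(3) - K(10) = (3-10) mod 26 = 19 = T
Plaintext: ENCRYPT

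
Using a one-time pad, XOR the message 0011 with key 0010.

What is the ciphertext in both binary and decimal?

Step 1: Write out the XOR operation bit by bit:
  Message: 0011
  Key:     0010
  XOR:     0001
Step 2: Convert to decimal: 0001 = 1.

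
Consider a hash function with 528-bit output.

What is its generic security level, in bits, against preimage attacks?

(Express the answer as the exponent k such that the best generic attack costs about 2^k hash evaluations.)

Step 1: The hash has a 528-bit output.
Step 2: Preimage resistance means: given a digest h(x), it should be infeasible to find any input that hashes to it.
With a 528-bit output there are 2^528 possible digests, so a generic brute-force preimage search costs about 2^528 evaluations.
Step 3: Security level = 528 bits.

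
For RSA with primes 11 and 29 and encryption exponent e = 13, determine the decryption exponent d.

Step 1: n = 11 * 29 = 319.
Step 2: phi(n) = 10 * 28 = 280.
Step 3: Find d such that 13 * d = 1 (mod 280).
Step 4: d = 13^(-1) mod 280 = 237.
Verification: 13 * 237 = 3081 = 11 * 280 + 1.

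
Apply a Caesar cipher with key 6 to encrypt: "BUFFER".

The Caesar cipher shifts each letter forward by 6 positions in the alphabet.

Step 1: For each letter, shift forward by 6 positions (mod 26).
  B (position 1) -> position (1+6) mod 26 = 7 -> H
  U (position 20) -> position (20+6) mod 26 = 0 -> A
  F (position 5) -> position (5+6) mod 26 = 11 -> L
  F (position 5) -> position (5+6) mod 26 = 11 -> L
  E (position 4) -> position (4+6) mod 26 = 10 -> K
  R (position 17) -> position (17+6) mod 26 = 23 -> X
Result: HALLKX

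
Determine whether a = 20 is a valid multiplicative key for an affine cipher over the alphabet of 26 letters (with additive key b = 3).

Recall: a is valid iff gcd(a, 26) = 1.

Step 1: Compute gcd(20, 26).
Step 2: gcd(20, 26) = 2.
Since gcd = 2 != 1, 20 shares a common factor with 26, so it cannot be used.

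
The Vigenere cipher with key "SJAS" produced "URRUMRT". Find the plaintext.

Step 1: Extend key: SJASSJA
Step 2: Decrypt each letter (c - k) mod 26:
  U(20) - S(18) = (20-18) mod 26 = 2 = C
  R(17) - J(9) = (17-9) mod 26 = 8 = I
  R(17) - A(0) = (17-0) mod 26 = 17 = R
  U(20) - S(18) = (20-18) mod 26 = 2 = C
  M(12) - S(18) = (12-18) mod 26 = 20 = U
  R(17) - J(9) = (17-9) mod 26 = 8 = I
  T(19) - A(0) = (19-0) mod 26 = 19 = T
Plaintext: CIRCUIT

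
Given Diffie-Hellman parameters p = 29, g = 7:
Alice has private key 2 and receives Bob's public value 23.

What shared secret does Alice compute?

Step 1: s = B^a mod p = 23^2 mod 29.
  23^1 mod 29 = 23
  23^2 mod 29 = (23 * 23) mod 29 = 7
Result: shared secret = 7.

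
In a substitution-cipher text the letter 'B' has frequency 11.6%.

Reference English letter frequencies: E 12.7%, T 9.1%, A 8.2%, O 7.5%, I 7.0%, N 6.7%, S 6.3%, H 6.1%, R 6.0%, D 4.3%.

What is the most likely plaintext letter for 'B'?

Step 1: The observed frequency is 11.6%.
Step 2: Compare with English frequencies:
  E: 12.7% (difference: 1.1%) <-- closest
  T: 9.1% (difference: 2.5%)
  A: 8.2% (difference: 3.4%)
  O: 7.5% (difference: 4.1%)
  I: 7.0% (difference: 4.6%)
  N: 6.7% (difference: 4.9%)
  S: 6.3% (difference: 5.3%)
  H: 6.1% (difference: 5.5%)
  R: 6.0% (difference: 5.6%)
  D: 4.3% (difference: 7.3%)
Step 3: 'B' most likely represents 'E' (frequency 12.7%).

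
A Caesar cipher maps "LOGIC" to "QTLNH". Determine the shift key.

Step 1: Compare first letters: L (position 11) -> Q (position 16).
Step 2: Shift = (16 - 11) mod 26 = 5.
The shift value is 5.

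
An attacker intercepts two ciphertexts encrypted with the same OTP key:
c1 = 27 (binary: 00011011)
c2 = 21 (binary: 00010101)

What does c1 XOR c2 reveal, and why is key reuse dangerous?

Step 1: c1 XOR c2 = (m1 XOR k) XOR (m2 XOR k).
Step 2: By XOR associativity/commutativity: = m1 XOR m2 XOR k XOR k = m1 XOR m2.
Step 3: 00011011 XOR 00010101 = 00001110 = 14.
Step 4: The key cancels out! An attacker learns m1 XOR m2 = 14, revealing the relationship between plaintexts.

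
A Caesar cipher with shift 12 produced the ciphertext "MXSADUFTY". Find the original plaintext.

Step 1: Reverse the shift by subtracting 12 from each letter position.
  M (position 12) -> position (12-12) mod 26 = 0 -> A
  X (position 23) -> position (23-12) mod 26 = 11 -> L
  S (position 18) -> position (18-12) mod 26 = 6 -> G
  A (position 0) -> position (0-12) mod 26 = 14 -> O
  D (position 3) -> position (3-12) mod 26 = 17 -> R
  U (position 20) -> position (20-12) mod 26 = 8 -> I
  F (position 5) -> position (5-12) mod 26 = 19 -> T
  T (position 19) -> position (19-12) mod 26 = 7 -> H
  Y (position 24) -> position (24-12) mod 26 = 12 -> M
Decrypted message: ALGORITHM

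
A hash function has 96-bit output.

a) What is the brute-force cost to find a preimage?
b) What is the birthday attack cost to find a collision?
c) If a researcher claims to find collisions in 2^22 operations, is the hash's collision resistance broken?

Step 1: Preimage resistance requires brute-force of 2^96 operations.
Step 2: Collision resistance (birthday bound) = 2^(96/2) = 2^48.
Step 3: The claimed attack costs 2^22 operations.
Step 4: Since 2^22 < 2^48, the claimed attack beats the generic birthday bound, so collision resistance is broken.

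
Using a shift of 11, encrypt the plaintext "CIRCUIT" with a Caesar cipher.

Step 1: For each letter, shift forward by 11 positions (mod 26).
  C (position 2) -> position (2+11) mod 26 = 13 -> N
  I (position 8) -> position (8+11) mod 26 = 19 -> T
  R (position 17) -> position (17+11) mod 26 = 2 -> C
  C (position 2) -> position (2+11) mod 26 = 13 -> N
  U (position 20) -> position (20+11) mod 26 = 5 -> F
  I (position 8) -> position (8+11) mod 26 = 19 -> T
  T (position 19) -> position (19+11) mod 26 = 4 -> E
Result: NTCNFTE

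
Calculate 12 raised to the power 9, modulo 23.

Step 1: Compute 12^9 mod 23 step by step, reducing modulo 23 at each step.
  12^1 mod 23 = 12
  12^2 mod 23 = (12 * 12) mod 23 = 6
  12^3 mod 23 = (6 * 12) mod 23 = 3
  12^4 mod 23 = (3 * 12) mod 23 = 13
  12^5 mod 23 = (13 * 12) mod 23 = 18
  12^6 mod 23 = (18 * 12) mod 23 = 9
  12^7 mod 23 = (9 * 12) mod 23 = 16
  12^8 mod 23 = (16 * 12) mod 23 = 8
  12^9 mod 23 = (8 * 12) mod 23 = 4
Step 2: Result = 4.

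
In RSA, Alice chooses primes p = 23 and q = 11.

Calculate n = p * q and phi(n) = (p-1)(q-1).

Step 1: n = p * q = 23 * 11 = 253.
Step 2: phi(n) = (p-1)(q-1) = 22 * 10 = 220.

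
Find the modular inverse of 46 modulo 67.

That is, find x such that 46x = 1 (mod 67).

Step 1: We need x such that 46 * x = 1 (mod 67).
Step 2: Using the extended Euclidean algorithm or trial:
  46 * 51 = 2346 = 35 * 67 + 1.
Step 3: Since 2346 mod 67 = 1, the inverse is x = 51.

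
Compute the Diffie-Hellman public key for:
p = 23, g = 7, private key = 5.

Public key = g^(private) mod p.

Step 1: A = g^a mod p = 7^5 mod 23.
  7^1 mod 23 = 7
  7^2 mod 23 = (7 * 7) mod 23 = 3
  7^3 mod 23 = (3 * 7) mod 23 = 21
  7^4 mod 23 = (21 * 7) mod 23 = 9
  7^5 mod 23 = (9 * 7) mod 23 = 17
Result: A = 17.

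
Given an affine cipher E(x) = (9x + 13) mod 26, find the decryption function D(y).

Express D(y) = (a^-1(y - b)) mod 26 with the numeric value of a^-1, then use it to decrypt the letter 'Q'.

Step 1: Find a^-1, the modular inverse of 9 mod 26.
Step 2: We need 9 * a^-1 = 1 (mod 26).
Step 3: 9 * 3 = 27 = 1 * 26 + 1, so a^-1 = 3.
Step 4: D(y) = 3(y - 13) mod 26.
Step 5: Apply to 'Q' (y = 16): D(16) = 3 * (16 - 13) mod 26 = 3 * 3 mod 26 = 9 -> 'J'.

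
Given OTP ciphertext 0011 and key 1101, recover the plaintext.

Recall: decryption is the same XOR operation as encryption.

Step 1: XOR ciphertext with key:
  Ciphertext: 0011
  Key:        1101
  XOR:        1110
Step 2: Plaintext = 1110 = 14 in decimal.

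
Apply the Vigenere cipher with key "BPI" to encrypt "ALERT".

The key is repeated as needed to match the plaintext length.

Step 1: Repeat key to match plaintext length:
  Plaintext: ALERT
  Key:       BPIBP
Step 2: Encrypt each letter:
  A(0) + B(1) = (0+1) mod 26 = 1 = B
  L(11) + P(15) = (11+15) mod 26 = 0 = A
  E(4) + I(8) = (4+8) mod 26 = 12 = M
  R(17) + B(1) = (17+1) mod 26 = 18 = S
  T(19) + P(15) = (19+15) mod 26 = 8 = I
Ciphertext: BAMSI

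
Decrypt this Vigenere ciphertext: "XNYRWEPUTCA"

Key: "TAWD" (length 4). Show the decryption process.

Step 1: Key 'TAWD' has length 4. Extended key: TAWDTAWDTAW
Step 2: Decrypt each position:
  X(23) - T(19) = 4 = E
  N(13) - A(0) = 13 = N
  Y(24) - W(22) = 2 = C
  R(17) - D(3) = 14 = O
  W(22) - T(19) = 3 = D
  E(4) - A(0) = 4 = E
  P(15) - W(22) = 19 = T
  U(20) - D(3) = 17 = R
  T(19) - T(19) = 0 = A
  C(2) - A(0) = 2 = C
  A(0) - W(22) = 4 = E
Plaintext: ENCODETRACE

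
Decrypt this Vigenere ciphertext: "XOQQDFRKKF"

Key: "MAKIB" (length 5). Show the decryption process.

Step 1: Key 'MAKIB' has length 5. Extended key: MAKIBMAKIB
Step 2: Decrypt each position:
  X(23) - M(12) = 11 = L
  O(14) - A(0) = 14 = O
  Q(16) - K(10) = 6 = G
  Q(16) - I(8) = 8 = I
  D(3) - B(1) = 2 = C
  F(5) - M(12) = 19 = T
  R(17) - A(0) = 17 = R
  K(10) - K(10) = 0 = A
  K(10) - I(8) = 2 = C
  F(5) - B(1) = 4 = E
Plaintext: LOGICTRACE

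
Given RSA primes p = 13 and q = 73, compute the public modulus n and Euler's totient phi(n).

Step 1: n = p * q = 13 * 73 = 949.
Step 2: phi(n) = (p-1)(q-1) = 12 * 72 = 864.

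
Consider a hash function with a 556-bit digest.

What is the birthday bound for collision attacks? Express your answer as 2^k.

Step 1: The birthday paradox gives collision probability ~50% after sqrt(2^n) = 2^(n/2) hashes.
Step 2: For 556-bit output: 2^(556/2) = 2^278.
Step 3: Approximately 2^278 hash computations needed.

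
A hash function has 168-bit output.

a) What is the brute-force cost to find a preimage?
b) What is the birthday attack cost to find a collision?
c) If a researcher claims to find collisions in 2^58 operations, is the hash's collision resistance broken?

Step 1: Preimage resistance requires brute-force of 2^168 operations.
Step 2: Collision resistance (birthday bound) = 2^(168/2) = 2^84.
Step 3: The claimed attack costs 2^58 operations.
Step 4: Since 2^58 < 2^84, the claimed attack beats the generic birthday bound, so collision resistance is broken.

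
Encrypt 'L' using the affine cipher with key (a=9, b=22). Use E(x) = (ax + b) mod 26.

Step 1: Convert 'L' to number: x = 11.
Step 2: E(11) = (9 * 11 + 22) mod 26 = 121 mod 26 = 17.
Step 3: Convert 17 back to letter: R.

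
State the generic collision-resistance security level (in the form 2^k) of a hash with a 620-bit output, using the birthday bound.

Step 1: The birthday paradox gives collision probability ~50% after sqrt(2^n) = 2^(n/2) hashes.
Step 2: For 620-bit output: 2^(620/2) = 2^310.
Step 3: Approximately 2^310 hash computations needed.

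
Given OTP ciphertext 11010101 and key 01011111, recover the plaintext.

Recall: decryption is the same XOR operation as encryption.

Step 1: XOR ciphertext with key:
  Ciphertext: 11010101
  Key:        01011111
  XOR:        10001010
Step 2: Plaintext = 10001010 = 138 in decimal.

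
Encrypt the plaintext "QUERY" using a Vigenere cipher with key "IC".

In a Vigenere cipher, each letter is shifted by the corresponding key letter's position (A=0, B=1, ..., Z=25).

Step 1: Repeat key to match plaintext length:
  Plaintext: QUERY
  Key:       ICICI
Step 2: Encrypt each letter:
  Q(16) + I(8) = (16+8) mod 26 = 24 = Y
  U(20) + C(2) = (20+2) mod 26 = 22 = W
  E(4) + I(8) = (4+8) mod 26 = 12 = M
  R(17) + C(2) = (17+2) mod 26 = 19 = T
  Y(24) + I(8) = (24+8) mod 26 = 6 = G
Ciphertext: YWMTG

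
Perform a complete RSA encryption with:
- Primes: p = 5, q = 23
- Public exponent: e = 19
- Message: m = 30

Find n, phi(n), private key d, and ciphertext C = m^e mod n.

Step 1: n = 5 * 23 = 115.
Step 2: phi(n) = (5-1)(23-1) = 4 * 22 = 88.
Step 3: Find d = 19^(-1) mod 88 = 51.
  Verify: 19 * 51 = 969 = 1 (mod 88).
Step 4: C = 30^19 mod 115 = 80.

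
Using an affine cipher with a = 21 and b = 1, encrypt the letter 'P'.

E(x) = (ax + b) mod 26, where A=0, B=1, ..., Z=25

Step 1: Convert 'P' to number: x = 15.
Step 2: E(15) = (21 * 15 + 1) mod 26 = 316 mod 26 = 4.
Step 3: Convert 4 back to letter: E.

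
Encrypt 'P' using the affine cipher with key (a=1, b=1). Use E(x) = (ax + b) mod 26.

Step 1: Convert 'P' to number: x = 15.
Step 2: E(15) = (1 * 15 + 1) mod 26 = 16 mod 26 = 16.
Step 3: Convert 16 back to letter: Q.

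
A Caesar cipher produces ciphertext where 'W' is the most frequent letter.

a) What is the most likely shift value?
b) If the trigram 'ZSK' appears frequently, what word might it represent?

Step 1: In English, 'E' is the most frequent letter (12.7%).
Step 2: The most frequent ciphertext letter is 'W' (position 22).
Step 3: Shift = (22 - 4) mod 26 = 18.
Step 4: Decrypt 'ZSK' by shifting back 18:
  Z -> H
  S -> A
  K -> S
Step 5: 'ZSK' decrypts to 'HAS'.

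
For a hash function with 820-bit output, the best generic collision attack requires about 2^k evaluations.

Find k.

Step 1: The hash has a 820-bit output.
Step 2: Collision resistance means it should be infeasible to find any x != y with h(x) = h(y).
By the birthday bound, a generic collision search succeeds after about sqrt(2^820) = 2^(820/2) = 2^410 evaluations.
Step 3: Security level = 410 bits.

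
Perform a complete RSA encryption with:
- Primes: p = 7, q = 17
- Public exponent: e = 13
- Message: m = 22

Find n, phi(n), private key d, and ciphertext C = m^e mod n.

Step 1: n = 7 * 17 = 119.
Step 2: phi(n) = (7-1)(17-1) = 6 * 16 = 96.
Step 3: Find d = 13^(-1) mod 96 = 37.
  Verify: 13 * 37 = 481 = 1 (mod 96).
Step 4: C = 22^13 mod 119 = 71.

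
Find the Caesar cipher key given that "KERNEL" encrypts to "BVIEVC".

Step 1: Compare first letters: K (position 10) -> B (position 1).
Step 2: Shift = (1 - 10) mod 26 = 17.
The shift value is 17.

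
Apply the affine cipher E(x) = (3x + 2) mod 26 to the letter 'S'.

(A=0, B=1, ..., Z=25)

Step 1: Convert 'S' to number: x = 18.
Step 2: E(18) = (3 * 18 + 2) mod 26 = 56 mod 26 = 4.
Step 3: Convert 4 back to letter: E.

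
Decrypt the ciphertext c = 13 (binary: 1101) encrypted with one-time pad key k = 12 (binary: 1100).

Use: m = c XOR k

Step 1: XOR ciphertext with key:
  Ciphertext: 1101
  Key:        1100
  XOR:        0001
Step 2: Plaintext = 0001 = 1 in decimal.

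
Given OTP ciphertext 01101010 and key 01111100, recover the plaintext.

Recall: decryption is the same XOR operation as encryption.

Step 1: XOR ciphertext with key:
  Ciphertext: 01101010
  Key:        01111100
  XOR:        00010110
Step 2: Plaintext = 00010110 = 22 in decimal.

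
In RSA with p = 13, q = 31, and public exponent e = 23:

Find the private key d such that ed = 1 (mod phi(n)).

Step 1: n = 13 * 31 = 403.
Step 2: phi(n) = 12 * 30 = 360.
Step 3: Find d such that 23 * d = 1 (mod 360).
Step 4: d = 23^(-1) mod 360 = 47.
Verification: 23 * 47 = 1081 = 3 * 360 + 1.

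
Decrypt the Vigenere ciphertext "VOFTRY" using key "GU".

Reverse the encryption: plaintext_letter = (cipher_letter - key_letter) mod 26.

Step 1: Extend key: GUGUGU
Step 2: Decrypt each letter (c - k) mod 26:
  V(21) - G(6) = (21-6) mod 26 = 15 = P
  O(14) - U(20) = (14-20) mod 26 = 20 = U
  F(5) - G(6) = (5-6) mod 26 = 25 = Z
  T(19) - U(20) = (19-20) mod 26 = 25 = Z
  R(17) - G(6) = (17-6) mod 26 = 11 = L
  Y(24) - U(20) = (24-20) mod 26 = 4 = E
Plaintext: PUZZLE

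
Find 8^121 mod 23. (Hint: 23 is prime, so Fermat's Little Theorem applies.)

Step 1: Since 23 is prime, by Fermat's Little Theorem: 8^22 = 1 (mod 23).
Step 2: Reduce exponent: 121 mod 22 = 11.
Step 3: So 8^121 = 8^11 (mod 23).
Step 4: 8^11 mod 23 = 1.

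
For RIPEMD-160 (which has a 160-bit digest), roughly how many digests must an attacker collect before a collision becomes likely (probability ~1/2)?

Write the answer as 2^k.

Step 1: The birthday paradox gives collision probability ~50% after sqrt(2^n) = 2^(n/2) hashes.
Step 2: For 160-bit output: 2^(160/2) = 2^80.
Step 3: Approximately 2^80 hash computations needed.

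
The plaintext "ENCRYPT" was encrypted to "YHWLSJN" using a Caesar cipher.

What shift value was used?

Step 1: Compare first letters: E (position 4) -> Y (position 24).
Step 2: Shift = (24 - 4) mod 26 = 20.
The shift value is 20.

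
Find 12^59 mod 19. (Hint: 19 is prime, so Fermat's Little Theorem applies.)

Step 1: Since 19 is prime, by Fermat's Little Theorem: 12^18 = 1 (mod 19).
Step 2: Reduce exponent: 59 mod 18 = 5.
Step 3: So 12^59 = 12^5 (mod 19).
Step 4: 12^5 mod 19 = 8.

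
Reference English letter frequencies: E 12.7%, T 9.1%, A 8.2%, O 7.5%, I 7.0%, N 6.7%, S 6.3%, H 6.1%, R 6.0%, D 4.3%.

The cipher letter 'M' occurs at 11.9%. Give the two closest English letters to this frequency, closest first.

Step 1: Observed frequency of 'M' is 11.9%.
Step 2: Compute distances to each reference frequency and sort:
  E (12.7%): difference = 0.8% <-- BEST
  T (9.1%): difference = 2.8% <-- RUNNER-UP
  A (8.2%): difference = 3.7%
  O (7.5%): difference = 4.4%
  I (7.0%): difference = 4.9%
Step 3: Most likely is 'E' (12.7%, diff 0.8%); second most likely is 'T' (9.1%, diff 2.8%).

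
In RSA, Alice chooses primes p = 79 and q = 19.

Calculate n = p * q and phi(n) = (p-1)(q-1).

Step 1: n = p * q = 79 * 19 = 1501.
Step 2: phi(n) = (p-1)(q-1) = 78 * 18 = 1404.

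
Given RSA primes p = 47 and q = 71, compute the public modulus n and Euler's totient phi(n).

Step 1: n = p * q = 47 * 71 = 3337.
Step 2: phi(n) = (p-1)(q-1) = 46 * 70 = 3220.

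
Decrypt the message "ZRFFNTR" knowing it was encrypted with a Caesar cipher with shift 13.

Step 1: Reverse the shift by subtracting 13 from each letter position.
  Z (position 25) -> position (25-13) mod 26 = 12 -> M
  R (position 17) -> position (17-13) mod 26 = 4 -> E
  F (position 5) -> position (5-13) mod 26 = 18 -> S
  F (position 5) -> position (5-13) mod 26 = 18 -> S
  N (position 13) -> position (13-13) mod 26 = 0 -> A
  T (position 19) -> position (19-13) mod 26 = 6 -> G
  R (position 17) -> position (17-13) mod 26 = 4 -> E
Decrypted message: MESSAGE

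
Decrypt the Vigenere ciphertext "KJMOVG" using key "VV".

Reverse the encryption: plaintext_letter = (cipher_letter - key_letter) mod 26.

Step 1: Extend key: VVVVVV
Step 2: Decrypt each letter (c - k) mod 26:
  K(10) - V(21) = (10-21) mod 26 = 15 = P
  J(9) - V(21) = (9-21) mod 26 = 14 = O
  M(12) - V(21) = (12-21) mod 26 = 17 = R
  O(14) - V(21) = (14-21) mod 26 = 19 = T
  V(21) - V(21) = (21-21) mod 26 = 0 = A
  G(6) - V(21) = (6-21) mod 26 = 11 = L
Plaintext: PORTAL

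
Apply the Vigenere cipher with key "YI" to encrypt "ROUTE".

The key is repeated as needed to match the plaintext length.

Step 1: Repeat key to match plaintext length:
  Plaintext: ROUTE
  Key:       YIYIY
Step 2: Encrypt each letter:
  R(17) + Y(24) = (17+24) mod 26 = 15 = P
  O(14) + I(8) = (14+8) mod 26 = 22 = W
  U(20) + Y(24) = (20+24) mod 26 = 18 = S
  T(19) + I(8) = (19+8) mod 26 = 1 = B
  E(4) + Y(24) = (4+24) mod 26 = 2 = C
Ciphertext: PWSBC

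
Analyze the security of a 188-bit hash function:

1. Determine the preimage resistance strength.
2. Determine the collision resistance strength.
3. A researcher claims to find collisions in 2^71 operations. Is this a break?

Step 1: Preimage resistance requires brute-force of 2^188 operations.
Step 2: Collision resistance (birthday bound) = 2^(188/2) = 2^94.
Step 3: The claimed attack costs 2^71 operations.
Step 4: Since 2^71 < 2^94, the claimed attack beats the generic birthday bound, so collision resistance is broken.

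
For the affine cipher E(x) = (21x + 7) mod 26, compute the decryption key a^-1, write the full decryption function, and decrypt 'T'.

Step 1: Find a^-1, the modular inverse of 21 mod 26.
Step 2: We need 21 * a^-1 = 1 (mod 26).
Step 3: 21 * 5 = 105 = 4 * 26 + 1, so a^-1 = 5.
Step 4: D(y) = 5(y - 7) mod 26.
Step 5: Apply to 'T' (y = 19): D(19) = 5 * (19 - 7) mod 26 = 5 * 12 mod 26 = 8 -> 'I'.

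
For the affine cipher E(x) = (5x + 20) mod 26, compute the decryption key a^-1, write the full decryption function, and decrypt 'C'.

Step 1: Find a^-1, the modular inverse of 5 mod 26.
Step 2: We need 5 * a^-1 = 1 (mod 26).
Step 3: 5 * 21 = 105 = 4 * 26 + 1, so a^-1 = 21.
Step 4: D(y) = 21(y - 20) mod 26.
Step 5: Apply to 'C' (y = 2): D(2) = 21 * (2 - 20) mod 26 = 21 * -18 mod 26 = 12 -> 'M'.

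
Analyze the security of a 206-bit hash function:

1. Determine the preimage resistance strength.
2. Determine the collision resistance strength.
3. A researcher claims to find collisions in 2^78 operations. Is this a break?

Step 1: Preimage resistance requires brute-force of 2^206 operations.
Step 2: Collision resistance (birthday bound) = 2^(206/2) = 2^103.
Step 3: The claimed attack costs 2^78 operations.
Step 4: Since 2^78 < 2^103, the claimed attack beats the generic birthday bound, so collision resistance is broken.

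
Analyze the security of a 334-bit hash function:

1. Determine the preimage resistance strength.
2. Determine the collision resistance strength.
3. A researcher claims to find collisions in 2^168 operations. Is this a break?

Step 1: Preimage resistance requires brute-force of 2^334 operations.
Step 2: Collision resistance (birthday bound) = 2^(334/2) = 2^167.
Step 3: The claimed attack costs 2^168 operations.
Step 4: Since 2^168 >= 2^167, the claimed attack is no faster than the generic birthday attack, so this does not break collision resistance.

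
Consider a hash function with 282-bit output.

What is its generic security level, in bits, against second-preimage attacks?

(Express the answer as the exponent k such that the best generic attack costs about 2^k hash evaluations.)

Step 1: The hash has a 282-bit output.
Step 2: Second-preimage resistance means: given a specific input x, it should be infeasible to find a different y with h(y) = h(x).
With a 282-bit output, a generic search for a second preimage costs about 2^282 evaluations (each trial matches the fixed target with probability 2^-282).
Step 3: Security level = 282 bits.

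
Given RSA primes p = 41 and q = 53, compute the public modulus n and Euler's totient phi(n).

Step 1: n = p * q = 41 * 53 = 2173.
Step 2: phi(n) = (p-1)(q-1) = 40 * 52 = 2080.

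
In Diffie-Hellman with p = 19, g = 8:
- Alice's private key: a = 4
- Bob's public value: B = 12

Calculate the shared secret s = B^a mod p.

Step 1: s = B^a mod p = 12^4 mod 19.
  12^1 mod 19 = 12
  12^2 mod 19 = (12 * 12) mod 19 = 11
  12^3 mod 19 = (11 * 12) mod 19 = 18
  12^4 mod 19 = (18 * 12) mod 19 = 7
Result: shared secret = 7.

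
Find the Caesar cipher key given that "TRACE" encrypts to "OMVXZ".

Step 1: Compare first letters: T (position 19) -> O (position 14).
Step 2: Shift = (14 - 19) mod 26 = 21.
The shift value is 21.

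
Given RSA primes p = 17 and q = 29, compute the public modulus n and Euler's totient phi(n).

Step 1: n = p * q = 17 * 29 = 493.
Step 2: phi(n) = (p-1)(q-1) = 16 * 28 = 448.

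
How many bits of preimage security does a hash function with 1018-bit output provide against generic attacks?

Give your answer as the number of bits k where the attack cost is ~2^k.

Step 1: The hash has a 1018-bit output.
Step 2: Preimage resistance means: given a digest h(x), it should be infeasible to find any input that hashes to it.
With a 1018-bit output there are 2^1018 possible digests, so a generic brute-force preimage search costs about 2^1018 evaluations.
Step 3: Security level = 1018 bits.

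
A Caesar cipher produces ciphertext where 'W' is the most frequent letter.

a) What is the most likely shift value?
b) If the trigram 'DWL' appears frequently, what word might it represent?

Step 1: In English, 'E' is the most frequent letter (12.7%).
Step 2: The most frequent ciphertext letter is 'W' (position 22).
Step 3: Shift = (22 - 4) mod 26 = 18.
Step 4: Decrypt 'DWL' by shifting back 18:
  D -> L
  W -> E
  L -> T
Step 5: 'DWL' decrypts to 'LET'.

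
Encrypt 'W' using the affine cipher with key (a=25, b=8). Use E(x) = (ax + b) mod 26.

Step 1: Convert 'W' to number: x = 22.
Step 2: E(22) = (25 * 22 + 8) mod 26 = 558 mod 26 = 12.
Step 3: Convert 12 back to letter: M.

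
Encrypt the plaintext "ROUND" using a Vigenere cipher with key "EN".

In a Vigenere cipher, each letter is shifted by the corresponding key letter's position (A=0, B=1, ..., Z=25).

Step 1: Repeat key to match plaintext length:
  Plaintext: ROUND
  Key:       ENENE
Step 2: Encrypt each letter:
  R(17) + E(4) = (17+4) mod 26 = 21 = V
  O(14) + N(13) = (14+13) mod 26 = 1 = B
  U(20) + E(4) = (20+4) mod 26 = 24 = Y
  N(13) + N(13) = (13+13) mod 26 = 0 = A
  D(3) + E(4) = (3+4) mod 26 = 7 = H
Ciphertext: VBYAH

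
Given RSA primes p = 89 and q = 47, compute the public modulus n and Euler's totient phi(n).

Step 1: n = p * q = 89 * 47 = 4183.
Step 2: phi(n) = (p-1)(q-1) = 88 * 46 = 4048.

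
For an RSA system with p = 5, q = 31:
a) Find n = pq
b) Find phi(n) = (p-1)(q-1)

Step 1: n = p * q = 5 * 31 = 155.
Step 2: phi(n) = (p-1)(q-1) = 4 * 30 = 120.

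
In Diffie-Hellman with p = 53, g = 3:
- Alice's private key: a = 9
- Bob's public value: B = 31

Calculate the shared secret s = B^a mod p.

Step 1: s = B^a mod p = 31^9 mod 53.
  31^1 mod 53 = 31
  31^2 mod 53 = (31 * 31) mod 53 = 7
  31^3 mod 53 = (7 * 31) mod 53 = 5
  31^4 mod 53 = (5 * 31) mod 53 = 49
  31^5 mod 53 = (49 * 31) mod 53 = 35
  31^6 mod 53 = (35 * 31) mod 53 = 25
  31^7 mod 53 = (25 * 31) mod 53 = 33
  31^8 mod 53 = (33 * 31) mod 53 = 16
  31^9 mod 53 = (16 * 31) mod 53 = 19
Result: shared secret = 19.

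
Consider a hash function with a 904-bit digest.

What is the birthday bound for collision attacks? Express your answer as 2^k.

Step 1: The birthday paradox gives collision probability ~50% after sqrt(2^n) = 2^(n/2) hashes.
Step 2: For 904-bit output: 2^(904/2) = 2^452.
Step 3: Approximately 2^452 hash computations needed.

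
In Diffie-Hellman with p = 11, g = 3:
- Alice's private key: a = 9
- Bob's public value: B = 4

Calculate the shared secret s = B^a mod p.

Step 1: s = B^a mod p = 4^9 mod 11.
  4^1 mod 11 = 4
  4^2 mod 11 = (4 * 4) mod 11 = 5
  4^3 mod 11 = (5 * 4) mod 11 = 9
  4^4 mod 11 = (9 * 4) mod 11 = 3
  4^5 mod 11 = (3 * 4) mod 11 = 1
  4^6 mod 11 = (1 * 4) mod 11 = 4
  4^7 mod 11 = (4 * 4) mod 11 = 5
  4^8 mod 11 = (5 * 4) mod 11 = 9
  4^9 mod 11 = (9 * 4) mod 11 = 3
Result: shared secret = 3.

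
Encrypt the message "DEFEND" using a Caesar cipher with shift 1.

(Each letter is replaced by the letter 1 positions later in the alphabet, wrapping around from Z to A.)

Step 1: For each letter, shift forward by 1 positions (mod 26).
  D (position 3) -> position (3+1) mod 26 = 4 -> E
  E (position 4) -> position (4+1) mod 26 = 5 -> F
  F (position 5) -> position (5+1) mod 26 = 6 -> G
  E (position 4) -> position (4+1) mod 26 = 5 -> F
  N (position 13) -> position (13+1) mod 26 = 14 -> O
  D (position 3) -> position (3+1) mod 26 = 4 -> E
Result: EFGFOE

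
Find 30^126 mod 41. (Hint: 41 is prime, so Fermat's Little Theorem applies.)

Step 1: Since 41 is prime, by Fermat's Little Theorem: 30^40 = 1 (mod 41).
Step 2: Reduce exponent: 126 mod 40 = 6.
Step 3: So 30^126 = 30^6 (mod 41).
Step 4: 30^6 mod 41 = 33.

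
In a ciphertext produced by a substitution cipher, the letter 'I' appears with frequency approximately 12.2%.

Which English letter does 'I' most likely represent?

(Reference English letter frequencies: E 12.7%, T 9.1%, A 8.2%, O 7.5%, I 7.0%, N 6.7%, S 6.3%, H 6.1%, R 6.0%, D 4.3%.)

Step 1: The observed frequency is 12.2%.
Step 2: Compare with English frequencies:
  E: 12.7% (difference: 0.5%) <-- closest
  T: 9.1% (difference: 3.1%)
  A: 8.2% (difference: 4.0%)
  O: 7.5% (difference: 4.7%)
  I: 7.0% (difference: 5.2%)
  N: 6.7% (difference: 5.5%)
  S: 6.3% (difference: 5.9%)
  H: 6.1% (difference: 6.1%)
  R: 6.0% (difference: 6.2%)
  D: 4.3% (difference: 7.9%)
Step 3: 'I' most likely represents 'E' (frequency 12.7%).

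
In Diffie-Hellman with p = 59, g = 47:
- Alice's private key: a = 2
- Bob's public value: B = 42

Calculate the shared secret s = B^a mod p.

Step 1: s = B^a mod p = 42^2 mod 59.
  42^1 mod 59 = 42
  42^2 mod 59 = (42 * 42) mod 59 = 53
Result: shared secret = 53.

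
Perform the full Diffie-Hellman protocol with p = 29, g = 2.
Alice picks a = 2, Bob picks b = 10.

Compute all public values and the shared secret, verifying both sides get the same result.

Step 1: A = g^a mod p = 2^2 mod 29 = 4.
Step 2: B = g^b mod p = 2^10 mod 29 = 9.
Step 3: Alice computes s = B^a mod p = 9^2 mod 29 = 23.
Step 4: Bob computes s = A^b mod p = 4^10 mod 29 = 23.
Both sides agree: shared secret = 23.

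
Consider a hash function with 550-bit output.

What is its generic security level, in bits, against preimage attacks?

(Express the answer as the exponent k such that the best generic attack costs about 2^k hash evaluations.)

Step 1: The hash has a 550-bit output.
Step 2: Preimage resistance means: given a digest h(x), it should be infeasible to find any input that hashes to it.
With a 550-bit output there are 2^550 possible digests, so a generic brute-force preimage search costs about 2^550 evaluations.
Step 3: Security level = 550 bits.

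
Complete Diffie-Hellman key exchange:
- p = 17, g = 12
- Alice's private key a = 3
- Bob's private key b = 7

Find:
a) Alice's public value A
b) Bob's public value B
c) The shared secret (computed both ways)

Step 1: A = g^a mod p = 12^3 mod 17 = 11.
Step 2: B = g^b mod p = 12^7 mod 17 = 7.
Step 3: Alice computes s = B^a mod p = 7^3 mod 17 = 3.
Step 4: Bob computes s = A^b mod p = 11^7 mod 17 = 3.
Both sides agree: shared secret = 3.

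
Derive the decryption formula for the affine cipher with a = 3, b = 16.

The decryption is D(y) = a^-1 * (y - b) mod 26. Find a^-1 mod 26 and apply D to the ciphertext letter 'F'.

Step 1: Find a^-1, the modular inverse of 3 mod 26.
Step 2: We need 3 * a^-1 = 1 (mod 26).
Step 3: 3 * 9 = 27 = 1 * 26 + 1, so a^-1 = 9.
Step 4: D(y) = 9(y - 16) mod 26.
Step 5: Apply to 'F' (y = 5): D(5) = 9 * (5 - 16) mod 26 = 9 * -11 mod 26 = 5 -> 'F'.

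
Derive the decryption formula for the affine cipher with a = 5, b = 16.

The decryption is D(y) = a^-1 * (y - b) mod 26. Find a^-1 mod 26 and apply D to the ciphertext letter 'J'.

Step 1: Find a^-1, the modular inverse of 5 mod 26.
Step 2: We need 5 * a^-1 = 1 (mod 26).
Step 3: 5 * 21 = 105 = 4 * 26 + 1, so a^-1 = 21.
Step 4: D(y) = 21(y - 16) mod 26.
Step 5: Apply to 'J' (y = 9): D(9) = 21 * (9 - 16) mod 26 = 21 * -7 mod 26 = 9 -> 'J'.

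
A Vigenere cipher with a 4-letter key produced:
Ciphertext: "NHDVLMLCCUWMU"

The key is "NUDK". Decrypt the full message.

Step 1: Key 'NUDK' has length 4. Extended key: NUDKNUDKNUDKN
Step 2: Decrypt each position:
  N(13) - N(13) = 0 = A
  H(7) - U(20) = 13 = N
  D(3) - D(3) = 0 = A
  V(21) - K(10) = 11 = L
  L(11) - N(13) = 24 = Y
  M(12) - U(20) = 18 = S
  L(11) - D(3) = 8 = I
  C(2) - K(10) = 18 = S
  C(2) - N(13) = 15 = P
  U(20) - U(20) = 0 = A
  W(22) - D(3) = 19 = T
  M(12) - K(10) = 2 = C
  U(20) - N(13) = 7 = H
Plaintext: ANALYSISPATCH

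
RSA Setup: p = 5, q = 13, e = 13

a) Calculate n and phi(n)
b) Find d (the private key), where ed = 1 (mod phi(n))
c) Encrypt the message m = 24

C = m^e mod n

Step 1: n = 5 * 13 = 65.
Step 2: phi(n) = (5-1)(13-1) = 4 * 12 = 48.
Step 3: Find d = 13^(-1) mod 48 = 37.
  Verify: 13 * 37 = 481 = 1 (mod 48).
Step 4: C = 24^13 mod 65 = 24.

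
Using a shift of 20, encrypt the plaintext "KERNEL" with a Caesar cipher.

Step 1: For each letter, shift forward by 20 positions (mod 26).
  K (position 10) -> position (10+20) mod 26 = 4 -> E
  E (position 4) -> position (4+20) mod 26 = 24 -> Y
  R (position 17) -> position (17+20) mod 26 = 11 -> L
  N (position 13) -> position (13+20) mod 26 = 7 -> H
  E (position 4) -> position (4+20) mod 26 = 24 -> Y
  L (position 11) -> position (11+20) mod 26 = 5 -> F
Result: EYLHYF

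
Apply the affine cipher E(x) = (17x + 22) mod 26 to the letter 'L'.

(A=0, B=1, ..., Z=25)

Step 1: Convert 'L' to number: x = 11.
Step 2: E(11) = (17 * 11 + 22) mod 26 = 209 mod 26 = 1.
Step 3: Convert 1 back to letter: B.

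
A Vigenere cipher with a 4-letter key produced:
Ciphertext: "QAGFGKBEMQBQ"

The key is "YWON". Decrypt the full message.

Step 1: Key 'YWON' has length 4. Extended key: YWONYWONYWON
Step 2: Decrypt each position:
  Q(16) - Y(24) = 18 = S
  A(0) - W(22) = 4 = E
  G(6) - O(14) = 18 = S
  F(5) - N(13) = 18 = S
  G(6) - Y(24) = 8 = I
  K(10) - W(22) = 14 = O
  B(1) - O(14) = 13 = N
  E(4) - N(13) = 17 = R
  M(12) - Y(24) = 14 = O
  Q(16) - W(22) = 20 = U
  B(1) - O(14) = 13 = N
  Q(16) - N(13) = 3 = D
Plaintext: SESSIONROUND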